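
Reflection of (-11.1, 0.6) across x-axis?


Reflection over x-axis: (x,y) -> (x,-y)
(-11.1, 0.6) -> (-11.1, -0.6)

(-11.1, -0.6)


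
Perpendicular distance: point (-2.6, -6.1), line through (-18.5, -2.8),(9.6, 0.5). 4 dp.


|cross product| = 145.2
|line direction| = sqrt(800.5) = 28.2931
Distance = 145.2/sqrt(800.5) = 5.132

5.132


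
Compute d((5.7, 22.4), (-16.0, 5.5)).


dx=-21.7, dy=-16.9
d^2 = (-21.7)^2 + (-16.9)^2 = 756.5
d = sqrt(756.5) = 27.5045

27.5045


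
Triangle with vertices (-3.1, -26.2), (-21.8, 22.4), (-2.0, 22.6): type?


Side lengths squared: AB^2=2711.65, BC^2=392.08, CA^2=2382.65
Sorted: [392.08, 2382.65, 2711.65]
By sides: Scalene, By angles: Acute

Scalene, Acute


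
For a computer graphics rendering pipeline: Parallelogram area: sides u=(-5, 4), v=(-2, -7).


|u x v| = |(-5)*(-7) - 4*(-2)|
= |35 - (-8)| = 43

43


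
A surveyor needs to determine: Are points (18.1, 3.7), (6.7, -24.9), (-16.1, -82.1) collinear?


Cross product: (6.7-18.1)*((-82.1)-3.7) - ((-24.9)-3.7)*((-16.1)-18.1)
= 0

Yes, collinear


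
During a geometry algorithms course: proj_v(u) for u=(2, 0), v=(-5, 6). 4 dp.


u.v = -10, |v| = sqrt(61) = 7.8102
Scalar projection = u.v / |v| = -10 / sqrt(61) = -1.2804

-1.2804


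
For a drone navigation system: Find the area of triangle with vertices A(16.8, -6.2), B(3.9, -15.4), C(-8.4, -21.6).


Area = |x_A(y_B-y_C) + x_B(y_C-y_A) + x_C(y_A-y_B)|/2
= |104.16 + (-60.06) + (-77.28)|/2
= 33.18/2 = 16.59

16.59


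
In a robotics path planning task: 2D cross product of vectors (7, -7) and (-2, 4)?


u x v = u_x*v_y - u_y*v_x = 7*4 - (-7)*(-2)
= 28 - 14 = 14

14


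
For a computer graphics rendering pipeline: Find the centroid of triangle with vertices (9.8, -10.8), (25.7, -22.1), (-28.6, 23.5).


Centroid = ((x_A+x_B+x_C)/3, (y_A+y_B+y_C)/3)
= ((9.8+25.7+(-28.6))/3, ((-10.8)+(-22.1)+23.5)/3)
= (2.3, -3.1333)

(2.3, -3.1333)


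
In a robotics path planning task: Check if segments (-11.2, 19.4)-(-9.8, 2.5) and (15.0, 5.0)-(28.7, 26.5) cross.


Cross products: d1=760.58, d2=498.95, d3=422.62, d4=684.25
d1*d2 < 0 and d3*d4 < 0? no

No, they don't intersect


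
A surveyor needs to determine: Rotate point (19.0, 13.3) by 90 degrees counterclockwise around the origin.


90° CCW: (x,y) -> (-y, x)
(19,13.3) -> (-13.3, 19)

(-13.3, 19)


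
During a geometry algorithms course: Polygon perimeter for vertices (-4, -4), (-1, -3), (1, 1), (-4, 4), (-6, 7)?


Sides: (-4, -4)->(-1, -3): sqrt(10) = 3.162278, (-1, -3)->(1, 1): sqrt(20) = 4.472136, (1, 1)->(-4, 4): sqrt(34) = 5.830952, (-4, 4)->(-6, 7): sqrt(13) = 3.605551, (-6, 7)->(-4, -4): sqrt(125) = 11.18034
Sum = 28.251257
Perimeter = 28.2513

28.2513


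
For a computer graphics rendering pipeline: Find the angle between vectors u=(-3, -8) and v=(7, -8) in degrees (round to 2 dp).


u.v = 43, |u| = sqrt(73) = 8.544, |v| = sqrt(113) = 10.6301
cos(theta) = u.v/(|u||v|) = 43/sqrt(8249) = 0.473443
theta = acos(0.473443) = 61.74 degrees

61.74 degrees


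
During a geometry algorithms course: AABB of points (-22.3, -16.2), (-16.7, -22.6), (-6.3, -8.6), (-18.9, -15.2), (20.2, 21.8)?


x range: [-22.3, 20.2]
y range: [-22.6, 21.8]
Bounding box: (-22.3,-22.6) to (20.2,21.8)

(-22.3,-22.6) to (20.2,21.8)


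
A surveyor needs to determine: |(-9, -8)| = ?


|u| = sqrt((-9)^2 + (-8)^2) = sqrt(145) = 12.0416

12.0416


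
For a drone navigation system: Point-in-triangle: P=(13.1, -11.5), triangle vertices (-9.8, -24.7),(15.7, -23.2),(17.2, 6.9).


Cross products: AB x AP = 302.25, BC x BP = 95.81, CA x CP = 367.24
All same sign? yes

Yes, inside


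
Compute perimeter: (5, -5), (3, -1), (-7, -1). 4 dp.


Sides: (5, -5)->(3, -1): sqrt(20) = 4.472136, (3, -1)->(-7, -1): sqrt(100) = 10, (-7, -1)->(5, -5): sqrt(160) = 12.649111
Sum = 27.121247
Perimeter = 27.1212

27.1212


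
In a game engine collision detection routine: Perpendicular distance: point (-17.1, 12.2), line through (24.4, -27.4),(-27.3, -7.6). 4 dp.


|cross product| = 1225.62
|line direction| = sqrt(3064.93) = 55.3618
Distance = 1225.62/sqrt(3064.93) = 22.1384

22.1384


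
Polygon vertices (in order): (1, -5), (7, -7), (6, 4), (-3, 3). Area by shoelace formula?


Shoelace sum: (1*(-7) - 7*(-5)) + (7*4 - 6*(-7)) + (6*3 - (-3)*4) + ((-3)*(-5) - 1*3)
= 140
Area = |140|/2 = 70

70


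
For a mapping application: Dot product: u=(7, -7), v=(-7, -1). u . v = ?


u . v = u_x*v_x + u_y*v_y = 7*(-7) + (-7)*(-1)
= (-49) + 7 = -42

-42


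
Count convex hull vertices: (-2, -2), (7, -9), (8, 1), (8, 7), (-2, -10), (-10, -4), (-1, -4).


Convex hull vertices (CCW): (-10, -4), (-2, -10), (7, -9), (8, 1), (8, 7)
Count = 5

5


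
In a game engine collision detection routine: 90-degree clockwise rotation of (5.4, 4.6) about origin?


90° CW: (x,y) -> (y, -x)
(5.4,4.6) -> (4.6, -5.4)

(4.6, -5.4)


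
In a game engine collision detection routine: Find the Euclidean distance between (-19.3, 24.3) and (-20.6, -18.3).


dx=-1.3, dy=-42.6
d^2 = (-1.3)^2 + (-42.6)^2 = 1816.45
d = sqrt(1816.45) = 42.6198

42.6198


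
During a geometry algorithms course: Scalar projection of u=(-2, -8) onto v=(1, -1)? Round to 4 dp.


u.v = 6, |v| = sqrt(2) = 1.4142
Scalar projection = u.v / |v| = 6 / sqrt(2) = 4.2426

4.2426


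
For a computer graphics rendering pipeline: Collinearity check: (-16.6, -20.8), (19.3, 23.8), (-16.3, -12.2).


Cross product: (19.3-(-16.6))*((-12.2)-(-20.8)) - (23.8-(-20.8))*((-16.3)-(-16.6))
= 295.36

No, not collinear


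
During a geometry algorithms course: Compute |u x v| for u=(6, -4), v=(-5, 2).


|u x v| = |6*2 - (-4)*(-5)|
= |12 - 20| = 8

8


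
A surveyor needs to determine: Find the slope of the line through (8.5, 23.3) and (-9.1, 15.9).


slope = (y2-y1)/(x2-x1) = (15.9-23.3)/((-9.1)-8.5) = (-7.4)/(-17.6) = 0.4205

0.4205


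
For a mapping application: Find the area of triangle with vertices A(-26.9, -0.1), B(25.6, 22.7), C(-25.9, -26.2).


Area = |x_A(y_B-y_C) + x_B(y_C-y_A) + x_C(y_A-y_B)|/2
= |(-1315.41) + (-668.16) + 590.52|/2
= 1393.05/2 = 696.525

696.525


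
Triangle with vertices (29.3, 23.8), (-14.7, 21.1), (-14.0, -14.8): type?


Side lengths squared: AB^2=1943.29, BC^2=1289.3, CA^2=3364.85
Sorted: [1289.3, 1943.29, 3364.85]
By sides: Scalene, By angles: Obtuse

Scalene, Obtuse


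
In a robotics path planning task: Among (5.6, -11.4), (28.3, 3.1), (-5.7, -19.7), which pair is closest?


d(P0,P1) = 26.9358, d(P0,P2) = 14.0207, d(P1,P2) = 40.937
Closest: P0 and P2

Closest pair: (5.6, -11.4) and (-5.7, -19.7), distance = 14.0207


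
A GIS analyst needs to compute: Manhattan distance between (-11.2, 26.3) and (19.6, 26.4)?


|(-11.2)-19.6| + |26.3-26.4| = 30.8 + 0.1 = 30.9

30.9


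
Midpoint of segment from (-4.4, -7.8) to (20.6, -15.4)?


M = (((-4.4)+20.6)/2, ((-7.8)+(-15.4))/2)
= (8.1, -11.6)

(8.1, -11.6)


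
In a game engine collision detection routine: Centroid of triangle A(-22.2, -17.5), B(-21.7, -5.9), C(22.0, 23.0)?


Centroid = ((x_A+x_B+x_C)/3, (y_A+y_B+y_C)/3)
= (((-22.2)+(-21.7)+22)/3, ((-17.5)+(-5.9)+23)/3)
= (-7.3, -0.1333)

(-7.3, -0.1333)


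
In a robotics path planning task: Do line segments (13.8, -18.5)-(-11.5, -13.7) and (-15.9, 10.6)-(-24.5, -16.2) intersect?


Cross products: d1=1046.22, d2=326.9, d3=-593.67, d4=125.65
d1*d2 < 0 and d3*d4 < 0? no

No, they don't intersect


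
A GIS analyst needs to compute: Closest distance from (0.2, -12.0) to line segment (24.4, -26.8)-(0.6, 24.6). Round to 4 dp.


Project P onto AB: t = 0.4166 (clamped to [0,1])
Closest point on segment: (14.4845, -5.3858)
Distance: 15.7415

15.7415


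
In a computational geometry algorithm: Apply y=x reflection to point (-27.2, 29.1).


Reflection over y=x: (x,y) -> (y,x)
(-27.2, 29.1) -> (29.1, -27.2)

(29.1, -27.2)


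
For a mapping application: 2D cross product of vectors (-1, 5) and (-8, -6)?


u x v = u_x*v_y - u_y*v_x = (-1)*(-6) - 5*(-8)
= 6 - (-40) = 46

46


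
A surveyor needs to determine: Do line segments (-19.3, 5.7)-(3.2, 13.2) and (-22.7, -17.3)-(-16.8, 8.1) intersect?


Cross products: d1=49.34, d2=-477.91, d3=-492, d4=35.25
d1*d2 < 0 and d3*d4 < 0? yes

Yes, they intersect


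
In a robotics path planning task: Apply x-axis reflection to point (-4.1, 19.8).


Reflection over x-axis: (x,y) -> (x,-y)
(-4.1, 19.8) -> (-4.1, -19.8)

(-4.1, -19.8)


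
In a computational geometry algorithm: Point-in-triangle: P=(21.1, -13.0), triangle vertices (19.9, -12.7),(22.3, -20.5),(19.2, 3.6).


Cross products: AB x AP = 8.64, BC x BP = 5.67, CA x CP = 19.35
All same sign? yes

Yes, inside


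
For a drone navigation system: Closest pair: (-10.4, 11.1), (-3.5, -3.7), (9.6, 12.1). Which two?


d(P0,P1) = 16.3294, d(P0,P2) = 20.025, d(P1,P2) = 20.5244
Closest: P0 and P1

Closest pair: (-10.4, 11.1) and (-3.5, -3.7), distance = 16.3294


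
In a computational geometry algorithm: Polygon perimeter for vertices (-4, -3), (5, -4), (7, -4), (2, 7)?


Sides: (-4, -3)->(5, -4): sqrt(82) = 9.055385, (5, -4)->(7, -4): sqrt(4) = 2, (7, -4)->(2, 7): sqrt(146) = 12.083046, (2, 7)->(-4, -3): sqrt(136) = 11.661904
Sum = 34.800335
Perimeter = 34.8003

34.8003


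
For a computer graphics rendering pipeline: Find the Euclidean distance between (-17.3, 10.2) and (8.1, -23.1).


dx=25.4, dy=-33.3
d^2 = 25.4^2 + (-33.3)^2 = 1754.05
d = sqrt(1754.05) = 41.8814

41.8814


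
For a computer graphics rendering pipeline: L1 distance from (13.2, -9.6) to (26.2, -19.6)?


|13.2-26.2| + |(-9.6)-(-19.6)| = 13 + 10 = 23

23


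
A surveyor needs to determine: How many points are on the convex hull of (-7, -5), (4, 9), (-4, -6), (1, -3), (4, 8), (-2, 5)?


Convex hull vertices (CCW): (-7, -5), (-4, -6), (1, -3), (4, 8), (4, 9), (-2, 5)
Count = 6

6


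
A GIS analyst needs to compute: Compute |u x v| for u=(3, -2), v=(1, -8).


|u x v| = |3*(-8) - (-2)*1|
= |(-24) - (-2)| = 22

22


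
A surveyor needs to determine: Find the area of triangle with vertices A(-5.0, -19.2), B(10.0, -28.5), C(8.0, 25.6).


Area = |x_A(y_B-y_C) + x_B(y_C-y_A) + x_C(y_A-y_B)|/2
= |270.5 + 448 + 74.4|/2
= 792.9/2 = 396.45

396.45


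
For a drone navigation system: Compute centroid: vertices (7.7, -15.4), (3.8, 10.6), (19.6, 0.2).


Centroid = ((x_A+x_B+x_C)/3, (y_A+y_B+y_C)/3)
= ((7.7+3.8+19.6)/3, ((-15.4)+10.6+0.2)/3)
= (10.3667, -1.5333)

(10.3667, -1.5333)


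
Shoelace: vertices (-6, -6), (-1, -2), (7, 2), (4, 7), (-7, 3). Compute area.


Shoelace sum: ((-6)*(-2) - (-1)*(-6)) + ((-1)*2 - 7*(-2)) + (7*7 - 4*2) + (4*3 - (-7)*7) + ((-7)*(-6) - (-6)*3)
= 180
Area = |180|/2 = 90

90


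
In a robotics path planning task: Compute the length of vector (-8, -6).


|u| = sqrt((-8)^2 + (-6)^2) = sqrt(100) = 10

10


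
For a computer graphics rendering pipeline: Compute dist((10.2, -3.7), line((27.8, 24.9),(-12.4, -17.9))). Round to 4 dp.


|cross product| = 396.44
|line direction| = sqrt(3447.88) = 58.7187
Distance = 396.44/sqrt(3447.88) = 6.7515

6.7515


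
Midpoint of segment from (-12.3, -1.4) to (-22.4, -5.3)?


M = (((-12.3)+(-22.4))/2, ((-1.4)+(-5.3))/2)
= (-17.35, -3.35)

(-17.35, -3.35)


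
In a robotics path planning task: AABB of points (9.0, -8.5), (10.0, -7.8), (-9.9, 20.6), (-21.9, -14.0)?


x range: [-21.9, 10]
y range: [-14, 20.6]
Bounding box: (-21.9,-14) to (10,20.6)

(-21.9,-14) to (10,20.6)


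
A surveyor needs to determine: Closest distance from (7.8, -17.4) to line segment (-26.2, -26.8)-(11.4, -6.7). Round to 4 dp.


Project P onto AB: t = 0.8072 (clamped to [0,1])
Closest point on segment: (4.1515, -10.5749)
Distance: 7.7391

7.7391


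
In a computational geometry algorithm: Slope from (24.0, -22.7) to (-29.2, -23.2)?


slope = (y2-y1)/(x2-x1) = ((-23.2)-(-22.7))/((-29.2)-24) = (-0.5)/(-53.2) = 0.0094

0.0094


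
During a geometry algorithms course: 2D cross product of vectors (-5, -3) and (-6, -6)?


u x v = u_x*v_y - u_y*v_x = (-5)*(-6) - (-3)*(-6)
= 30 - 18 = 12

12


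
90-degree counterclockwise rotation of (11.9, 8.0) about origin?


90° CCW: (x,y) -> (-y, x)
(11.9,8) -> (-8, 11.9)

(-8, 11.9)


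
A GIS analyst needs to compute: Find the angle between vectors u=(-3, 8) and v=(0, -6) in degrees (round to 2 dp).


u.v = -48, |u| = sqrt(73) = 8.544, |v| = sqrt(36) = 6
cos(theta) = u.v/(|u||v|) = -48/sqrt(2628) = -0.936329
theta = acos(-0.936329) = 159.44 degrees

159.44 degrees


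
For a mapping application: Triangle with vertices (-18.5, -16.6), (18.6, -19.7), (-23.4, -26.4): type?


Side lengths squared: AB^2=1386.02, BC^2=1808.89, CA^2=120.05
Sorted: [120.05, 1386.02, 1808.89]
By sides: Scalene, By angles: Obtuse

Scalene, Obtuse


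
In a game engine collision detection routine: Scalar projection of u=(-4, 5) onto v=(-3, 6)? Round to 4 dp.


u.v = 42, |v| = sqrt(45) = 6.7082
Scalar projection = u.v / |v| = 42 / sqrt(45) = 6.261

6.261


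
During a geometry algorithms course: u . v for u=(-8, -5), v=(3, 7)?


u . v = u_x*v_x + u_y*v_y = (-8)*3 + (-5)*7
= (-24) + (-35) = -59

-59


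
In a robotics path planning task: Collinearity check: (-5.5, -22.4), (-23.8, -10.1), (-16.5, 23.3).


Cross product: ((-23.8)-(-5.5))*(23.3-(-22.4)) - ((-10.1)-(-22.4))*((-16.5)-(-5.5))
= -701.01

No, not collinear


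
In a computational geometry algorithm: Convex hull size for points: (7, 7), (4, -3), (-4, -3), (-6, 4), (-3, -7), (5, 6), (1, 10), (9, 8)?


Convex hull vertices (CCW): (-6, 4), (-3, -7), (4, -3), (9, 8), (1, 10)
Count = 5

5


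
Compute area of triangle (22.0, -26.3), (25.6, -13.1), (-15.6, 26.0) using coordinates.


Area = |x_A(y_B-y_C) + x_B(y_C-y_A) + x_C(y_A-y_B)|/2
= |(-860.2) + 1338.88 + 205.92|/2
= 684.6/2 = 342.3

342.3


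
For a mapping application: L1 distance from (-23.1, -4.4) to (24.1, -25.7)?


|(-23.1)-24.1| + |(-4.4)-(-25.7)| = 47.2 + 21.3 = 68.5

68.5


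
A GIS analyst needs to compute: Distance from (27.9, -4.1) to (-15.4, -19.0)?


dx=-43.3, dy=-14.9
d^2 = (-43.3)^2 + (-14.9)^2 = 2096.9
d = sqrt(2096.9) = 45.7919

45.7919


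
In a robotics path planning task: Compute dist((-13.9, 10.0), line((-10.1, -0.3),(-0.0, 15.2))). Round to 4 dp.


|cross product| = 162.93
|line direction| = sqrt(342.26) = 18.5003
Distance = 162.93/sqrt(342.26) = 8.8069

8.8069


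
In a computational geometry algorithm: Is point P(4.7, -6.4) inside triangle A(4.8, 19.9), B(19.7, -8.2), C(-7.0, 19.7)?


Cross products: AB x AP = -394.68, BC x BP = 370.44, CA x CP = -310.32
All same sign? no

No, outside


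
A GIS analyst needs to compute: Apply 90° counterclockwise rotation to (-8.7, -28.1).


90° CCW: (x,y) -> (-y, x)
(-8.7,-28.1) -> (28.1, -8.7)

(28.1, -8.7)


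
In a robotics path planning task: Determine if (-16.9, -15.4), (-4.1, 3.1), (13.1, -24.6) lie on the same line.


Cross product: ((-4.1)-(-16.9))*((-24.6)-(-15.4)) - (3.1-(-15.4))*(13.1-(-16.9))
= -672.76

No, not collinear


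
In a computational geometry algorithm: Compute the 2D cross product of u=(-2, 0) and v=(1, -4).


u x v = u_x*v_y - u_y*v_x = (-2)*(-4) - 0*1
= 8 - 0 = 8

8


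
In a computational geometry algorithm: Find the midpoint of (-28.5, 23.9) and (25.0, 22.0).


M = (((-28.5)+25)/2, (23.9+22)/2)
= (-1.75, 22.95)

(-1.75, 22.95)


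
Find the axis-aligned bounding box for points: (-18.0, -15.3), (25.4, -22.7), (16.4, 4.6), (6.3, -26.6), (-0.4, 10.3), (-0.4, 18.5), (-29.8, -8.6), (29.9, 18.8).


x range: [-29.8, 29.9]
y range: [-26.6, 18.8]
Bounding box: (-29.8,-26.6) to (29.9,18.8)

(-29.8,-26.6) to (29.9,18.8)


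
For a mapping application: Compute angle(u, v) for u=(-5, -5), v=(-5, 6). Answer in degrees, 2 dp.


u.v = -5, |u| = sqrt(50) = 7.0711, |v| = sqrt(61) = 7.8102
cos(theta) = u.v/(|u||v|) = -5/sqrt(3050) = -0.090536
theta = acos(-0.090536) = 95.19 degrees

95.19 degrees


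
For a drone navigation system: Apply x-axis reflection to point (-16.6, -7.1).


Reflection over x-axis: (x,y) -> (x,-y)
(-16.6, -7.1) -> (-16.6, 7.1)

(-16.6, 7.1)


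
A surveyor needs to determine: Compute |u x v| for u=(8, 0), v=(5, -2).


|u x v| = |8*(-2) - 0*5|
= |(-16) - 0| = 16

16


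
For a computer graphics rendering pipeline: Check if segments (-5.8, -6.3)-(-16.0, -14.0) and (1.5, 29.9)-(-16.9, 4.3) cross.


Cross products: d1=479.2, d2=359.76, d3=-313.03, d4=-193.59
d1*d2 < 0 and d3*d4 < 0? no

No, they don't intersect


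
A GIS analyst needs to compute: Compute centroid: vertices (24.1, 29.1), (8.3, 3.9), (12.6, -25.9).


Centroid = ((x_A+x_B+x_C)/3, (y_A+y_B+y_C)/3)
= ((24.1+8.3+12.6)/3, (29.1+3.9+(-25.9))/3)
= (15, 2.3667)

(15, 2.3667)


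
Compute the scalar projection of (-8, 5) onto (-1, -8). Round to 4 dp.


u.v = -32, |v| = sqrt(65) = 8.0623
Scalar projection = u.v / |v| = -32 / sqrt(65) = -3.9691

-3.9691


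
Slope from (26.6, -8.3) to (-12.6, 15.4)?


slope = (y2-y1)/(x2-x1) = (15.4-(-8.3))/((-12.6)-26.6) = 23.7/(-39.2) = -0.6046

-0.6046


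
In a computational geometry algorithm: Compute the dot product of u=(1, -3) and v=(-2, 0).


u . v = u_x*v_x + u_y*v_y = 1*(-2) + (-3)*0
= (-2) + 0 = -2

-2


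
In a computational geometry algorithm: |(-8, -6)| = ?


|u| = sqrt((-8)^2 + (-6)^2) = sqrt(100) = 10

10


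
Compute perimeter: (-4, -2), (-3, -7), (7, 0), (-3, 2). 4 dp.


Sides: (-4, -2)->(-3, -7): sqrt(26) = 5.09902, (-3, -7)->(7, 0): sqrt(149) = 12.206556, (7, 0)->(-3, 2): sqrt(104) = 10.198039, (-3, 2)->(-4, -2): sqrt(17) = 4.123106
Sum = 31.626721
Perimeter = 31.6267

31.6267


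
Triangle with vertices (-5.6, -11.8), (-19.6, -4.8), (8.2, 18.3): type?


Side lengths squared: AB^2=245, BC^2=1306.45, CA^2=1096.45
Sorted: [245, 1096.45, 1306.45]
By sides: Scalene, By angles: Acute

Scalene, Acute


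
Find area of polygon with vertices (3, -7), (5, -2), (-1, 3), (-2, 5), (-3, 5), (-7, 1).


Shoelace sum: (3*(-2) - 5*(-7)) + (5*3 - (-1)*(-2)) + ((-1)*5 - (-2)*3) + ((-2)*5 - (-3)*5) + ((-3)*1 - (-7)*5) + ((-7)*(-7) - 3*1)
= 126
Area = |126|/2 = 63

63


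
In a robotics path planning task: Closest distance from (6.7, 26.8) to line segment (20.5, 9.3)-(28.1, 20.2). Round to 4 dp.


Project P onto AB: t = 0.4863 (clamped to [0,1])
Closest point on segment: (24.1961, 14.6009)
Distance: 21.3291

21.3291


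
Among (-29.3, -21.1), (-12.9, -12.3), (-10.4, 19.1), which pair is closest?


d(P0,P1) = 18.6118, d(P0,P2) = 44.4213, d(P1,P2) = 31.4994
Closest: P0 and P1

Closest pair: (-29.3, -21.1) and (-12.9, -12.3), distance = 18.6118


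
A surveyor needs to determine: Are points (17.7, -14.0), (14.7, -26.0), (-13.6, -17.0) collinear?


Cross product: (14.7-17.7)*((-17)-(-14)) - ((-26)-(-14))*((-13.6)-17.7)
= -366.6

No, not collinear


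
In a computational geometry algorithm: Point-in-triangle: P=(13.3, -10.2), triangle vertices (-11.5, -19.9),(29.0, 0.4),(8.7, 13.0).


Cross products: AB x AP = -110.59, BC x BP = 413, CA x CP = 619.98
All same sign? no

No, outside


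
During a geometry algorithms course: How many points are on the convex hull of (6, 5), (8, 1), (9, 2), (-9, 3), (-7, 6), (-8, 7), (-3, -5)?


Convex hull vertices (CCW): (-9, 3), (-3, -5), (8, 1), (9, 2), (6, 5), (-8, 7)
Count = 6

6


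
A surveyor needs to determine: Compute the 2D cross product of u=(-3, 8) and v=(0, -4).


u x v = u_x*v_y - u_y*v_x = (-3)*(-4) - 8*0
= 12 - 0 = 12

12


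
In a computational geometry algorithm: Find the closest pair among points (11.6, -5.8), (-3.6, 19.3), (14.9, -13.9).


d(P0,P1) = 29.3437, d(P0,P2) = 8.7464, d(P1,P2) = 38.0064
Closest: P0 and P2

Closest pair: (11.6, -5.8) and (14.9, -13.9), distance = 8.7464


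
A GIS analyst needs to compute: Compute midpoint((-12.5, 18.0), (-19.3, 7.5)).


M = (((-12.5)+(-19.3))/2, (18+7.5)/2)
= (-15.9, 12.75)

(-15.9, 12.75)


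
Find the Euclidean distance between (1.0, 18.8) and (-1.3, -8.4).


dx=-2.3, dy=-27.2
d^2 = (-2.3)^2 + (-27.2)^2 = 745.13
d = sqrt(745.13) = 27.2971

27.2971


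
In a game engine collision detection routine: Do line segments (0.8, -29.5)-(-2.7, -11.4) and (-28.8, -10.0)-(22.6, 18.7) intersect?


Cross products: d1=-1851.82, d2=-821.03, d3=467.51, d4=-563.28
d1*d2 < 0 and d3*d4 < 0? no

No, they don't intersect


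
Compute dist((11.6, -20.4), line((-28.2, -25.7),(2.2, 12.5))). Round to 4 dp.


|cross product| = 1359.24
|line direction| = sqrt(2383.4) = 48.8201
Distance = 1359.24/sqrt(2383.4) = 27.8418

27.8418


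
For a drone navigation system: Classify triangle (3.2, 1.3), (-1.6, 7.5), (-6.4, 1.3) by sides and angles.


Side lengths squared: AB^2=61.48, BC^2=61.48, CA^2=92.16
Sorted: [61.48, 61.48, 92.16]
By sides: Isosceles, By angles: Acute

Isosceles, Acute


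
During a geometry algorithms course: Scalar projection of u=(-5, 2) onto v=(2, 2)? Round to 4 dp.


u.v = -6, |v| = sqrt(8) = 2.8284
Scalar projection = u.v / |v| = -6 / sqrt(8) = -2.1213

-2.1213


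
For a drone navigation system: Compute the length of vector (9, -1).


|u| = sqrt(9^2 + (-1)^2) = sqrt(82) = 9.0554

9.0554


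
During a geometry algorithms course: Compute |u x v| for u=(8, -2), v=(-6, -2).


|u x v| = |8*(-2) - (-2)*(-6)|
= |(-16) - 12| = 28

28


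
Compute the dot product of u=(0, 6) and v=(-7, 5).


u . v = u_x*v_x + u_y*v_y = 0*(-7) + 6*5
= 0 + 30 = 30

30


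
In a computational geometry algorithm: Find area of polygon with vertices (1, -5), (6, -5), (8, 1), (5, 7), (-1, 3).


Shoelace sum: (1*(-5) - 6*(-5)) + (6*1 - 8*(-5)) + (8*7 - 5*1) + (5*3 - (-1)*7) + ((-1)*(-5) - 1*3)
= 146
Area = |146|/2 = 73

73


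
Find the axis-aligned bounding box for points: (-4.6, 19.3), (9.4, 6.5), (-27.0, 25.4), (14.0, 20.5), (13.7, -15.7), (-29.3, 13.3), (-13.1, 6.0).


x range: [-29.3, 14]
y range: [-15.7, 25.4]
Bounding box: (-29.3,-15.7) to (14,25.4)

(-29.3,-15.7) to (14,25.4)


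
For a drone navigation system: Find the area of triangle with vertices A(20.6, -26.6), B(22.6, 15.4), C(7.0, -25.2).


Area = |x_A(y_B-y_C) + x_B(y_C-y_A) + x_C(y_A-y_B)|/2
= |836.36 + 31.64 + (-294)|/2
= 574/2 = 287

287


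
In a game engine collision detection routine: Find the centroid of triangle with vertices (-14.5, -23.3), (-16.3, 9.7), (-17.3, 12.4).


Centroid = ((x_A+x_B+x_C)/3, (y_A+y_B+y_C)/3)
= (((-14.5)+(-16.3)+(-17.3))/3, ((-23.3)+9.7+12.4)/3)
= (-16.0333, -0.4)

(-16.0333, -0.4)


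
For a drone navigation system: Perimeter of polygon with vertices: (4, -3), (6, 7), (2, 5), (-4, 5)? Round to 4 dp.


Sides: (4, -3)->(6, 7): sqrt(104) = 10.198039, (6, 7)->(2, 5): sqrt(20) = 4.472136, (2, 5)->(-4, 5): sqrt(36) = 6, (-4, 5)->(4, -3): sqrt(128) = 11.313708
Sum = 31.983883
Perimeter = 31.9839

31.9839


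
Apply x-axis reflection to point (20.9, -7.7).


Reflection over x-axis: (x,y) -> (x,-y)
(20.9, -7.7) -> (20.9, 7.7)

(20.9, 7.7)


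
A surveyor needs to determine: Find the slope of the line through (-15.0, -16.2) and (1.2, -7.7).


slope = (y2-y1)/(x2-x1) = ((-7.7)-(-16.2))/(1.2-(-15)) = 8.5/16.2 = 0.5247

0.5247


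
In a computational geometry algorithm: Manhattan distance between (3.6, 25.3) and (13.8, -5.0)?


|3.6-13.8| + |25.3-(-5)| = 10.2 + 30.3 = 40.5

40.5


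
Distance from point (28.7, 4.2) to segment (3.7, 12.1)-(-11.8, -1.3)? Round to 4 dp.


Project P onto AB: t = 0 (clamped to [0,1])
Closest point on segment: (3.7, 12.1)
Distance: 26.2185

26.2185


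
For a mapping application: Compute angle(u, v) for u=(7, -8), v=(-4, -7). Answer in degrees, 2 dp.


u.v = 28, |u| = sqrt(113) = 10.6301, |v| = sqrt(65) = 8.0623
cos(theta) = u.v/(|u||v|) = 28/sqrt(7345) = 0.32671
theta = acos(0.32671) = 70.93 degrees

70.93 degrees


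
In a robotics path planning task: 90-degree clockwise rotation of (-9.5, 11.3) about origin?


90° CW: (x,y) -> (y, -x)
(-9.5,11.3) -> (11.3, 9.5)

(11.3, 9.5)


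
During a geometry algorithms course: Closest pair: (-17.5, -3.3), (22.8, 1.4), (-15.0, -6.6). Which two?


d(P0,P1) = 40.5731, d(P0,P2) = 4.14, d(P1,P2) = 38.6373
Closest: P0 and P2

Closest pair: (-17.5, -3.3) and (-15.0, -6.6), distance = 4.14


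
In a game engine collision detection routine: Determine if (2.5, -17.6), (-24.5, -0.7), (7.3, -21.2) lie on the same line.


Cross product: ((-24.5)-2.5)*((-21.2)-(-17.6)) - ((-0.7)-(-17.6))*(7.3-2.5)
= 16.08

No, not collinear


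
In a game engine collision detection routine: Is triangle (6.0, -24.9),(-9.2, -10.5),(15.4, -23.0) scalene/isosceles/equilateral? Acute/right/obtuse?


Side lengths squared: AB^2=438.4, BC^2=761.41, CA^2=91.97
Sorted: [91.97, 438.4, 761.41]
By sides: Scalene, By angles: Obtuse

Scalene, Obtuse


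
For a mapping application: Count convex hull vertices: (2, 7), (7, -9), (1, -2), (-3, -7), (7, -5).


Convex hull vertices (CCW): (-3, -7), (7, -9), (7, -5), (2, 7)
Count = 4

4


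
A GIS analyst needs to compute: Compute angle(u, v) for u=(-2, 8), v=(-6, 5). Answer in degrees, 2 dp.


u.v = 52, |u| = sqrt(68) = 8.2462, |v| = sqrt(61) = 7.8102
cos(theta) = u.v/(|u||v|) = 52/sqrt(4148) = 0.807391
theta = acos(0.807391) = 36.16 degrees

36.16 degrees


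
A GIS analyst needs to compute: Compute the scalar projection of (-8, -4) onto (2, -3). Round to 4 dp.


u.v = -4, |v| = sqrt(13) = 3.6056
Scalar projection = u.v / |v| = -4 / sqrt(13) = -1.1094

-1.1094


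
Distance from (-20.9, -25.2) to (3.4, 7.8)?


dx=24.3, dy=33
d^2 = 24.3^2 + 33^2 = 1679.49
d = sqrt(1679.49) = 40.9816

40.9816


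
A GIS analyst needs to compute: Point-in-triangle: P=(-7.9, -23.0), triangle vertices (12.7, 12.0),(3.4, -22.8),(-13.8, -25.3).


Cross products: AB x AP = -391.38, BC x BP = -24.81, CA x CP = -159.12
All same sign? yes

Yes, inside


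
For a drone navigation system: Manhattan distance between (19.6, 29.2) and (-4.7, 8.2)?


|19.6-(-4.7)| + |29.2-8.2| = 24.3 + 21 = 45.3

45.3


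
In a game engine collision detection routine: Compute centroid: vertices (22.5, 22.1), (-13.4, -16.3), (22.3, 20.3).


Centroid = ((x_A+x_B+x_C)/3, (y_A+y_B+y_C)/3)
= ((22.5+(-13.4)+22.3)/3, (22.1+(-16.3)+20.3)/3)
= (10.4667, 8.7)

(10.4667, 8.7)


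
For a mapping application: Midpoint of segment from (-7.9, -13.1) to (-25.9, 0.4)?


M = (((-7.9)+(-25.9))/2, ((-13.1)+0.4)/2)
= (-16.9, -6.35)

(-16.9, -6.35)


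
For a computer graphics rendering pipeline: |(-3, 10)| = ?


|u| = sqrt((-3)^2 + 10^2) = sqrt(109) = 10.4403

10.4403


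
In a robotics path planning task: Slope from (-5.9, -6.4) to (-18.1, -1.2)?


slope = (y2-y1)/(x2-x1) = ((-1.2)-(-6.4))/((-18.1)-(-5.9)) = 5.2/(-12.2) = -0.4262

-0.4262


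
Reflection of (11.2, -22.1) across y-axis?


Reflection over y-axis: (x,y) -> (-x,y)
(11.2, -22.1) -> (-11.2, -22.1)

(-11.2, -22.1)


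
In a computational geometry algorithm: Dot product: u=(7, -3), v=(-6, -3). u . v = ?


u . v = u_x*v_x + u_y*v_y = 7*(-6) + (-3)*(-3)
= (-42) + 9 = -33

-33


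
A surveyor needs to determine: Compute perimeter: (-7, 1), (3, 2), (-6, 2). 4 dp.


Sides: (-7, 1)->(3, 2): sqrt(101) = 10.049876, (3, 2)->(-6, 2): sqrt(81) = 9, (-6, 2)->(-7, 1): sqrt(2) = 1.414214
Sum = 20.46409
Perimeter = 20.4641

20.4641


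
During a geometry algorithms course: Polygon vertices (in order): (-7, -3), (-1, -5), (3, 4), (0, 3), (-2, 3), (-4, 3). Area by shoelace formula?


Shoelace sum: ((-7)*(-5) - (-1)*(-3)) + ((-1)*4 - 3*(-5)) + (3*3 - 0*4) + (0*3 - (-2)*3) + ((-2)*3 - (-4)*3) + ((-4)*(-3) - (-7)*3)
= 97
Area = |97|/2 = 48.5

48.5


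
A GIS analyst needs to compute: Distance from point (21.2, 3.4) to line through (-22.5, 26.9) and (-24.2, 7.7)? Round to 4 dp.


|cross product| = 878.99
|line direction| = sqrt(371.53) = 19.2751
Distance = 878.99/sqrt(371.53) = 45.6023

45.6023


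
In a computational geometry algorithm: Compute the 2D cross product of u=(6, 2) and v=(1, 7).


u x v = u_x*v_y - u_y*v_x = 6*7 - 2*1
= 42 - 2 = 40

40


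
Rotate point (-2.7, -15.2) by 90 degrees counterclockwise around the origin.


90° CCW: (x,y) -> (-y, x)
(-2.7,-15.2) -> (15.2, -2.7)

(15.2, -2.7)


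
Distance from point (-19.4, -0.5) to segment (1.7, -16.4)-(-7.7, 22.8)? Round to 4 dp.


Project P onto AB: t = 0.5056 (clamped to [0,1])
Closest point on segment: (-3.0528, 3.42)
Distance: 16.8107

16.8107


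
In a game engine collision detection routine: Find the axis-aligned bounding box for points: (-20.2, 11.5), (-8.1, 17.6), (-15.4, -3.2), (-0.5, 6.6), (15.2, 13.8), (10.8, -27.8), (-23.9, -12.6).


x range: [-23.9, 15.2]
y range: [-27.8, 17.6]
Bounding box: (-23.9,-27.8) to (15.2,17.6)

(-23.9,-27.8) to (15.2,17.6)


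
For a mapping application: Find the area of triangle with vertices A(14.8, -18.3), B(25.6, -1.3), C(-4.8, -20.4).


Area = |x_A(y_B-y_C) + x_B(y_C-y_A) + x_C(y_A-y_B)|/2
= |282.68 + (-53.76) + 81.6|/2
= 310.52/2 = 155.26

155.26


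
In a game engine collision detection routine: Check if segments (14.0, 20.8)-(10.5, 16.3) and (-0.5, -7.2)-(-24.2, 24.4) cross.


Cross products: d1=-1121.8, d2=-904.55, d3=32.75, d4=-184.5
d1*d2 < 0 and d3*d4 < 0? no

No, they don't intersect


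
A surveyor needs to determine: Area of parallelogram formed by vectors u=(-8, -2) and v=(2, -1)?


|u x v| = |(-8)*(-1) - (-2)*2|
= |8 - (-4)| = 12

12


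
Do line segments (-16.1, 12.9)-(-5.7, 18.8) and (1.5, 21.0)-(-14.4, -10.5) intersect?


Cross products: d1=-425.61, d2=-191.82, d3=-19.6, d4=-253.39
d1*d2 < 0 and d3*d4 < 0? no

No, they don't intersect


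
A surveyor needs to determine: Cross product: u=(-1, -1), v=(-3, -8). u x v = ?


u x v = u_x*v_y - u_y*v_x = (-1)*(-8) - (-1)*(-3)
= 8 - 3 = 5

5


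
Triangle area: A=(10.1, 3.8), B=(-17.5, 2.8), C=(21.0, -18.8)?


Area = |x_A(y_B-y_C) + x_B(y_C-y_A) + x_C(y_A-y_B)|/2
= |218.16 + 395.5 + 21|/2
= 634.66/2 = 317.33

317.33


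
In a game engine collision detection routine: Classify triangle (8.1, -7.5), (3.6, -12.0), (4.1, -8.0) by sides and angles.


Side lengths squared: AB^2=40.5, BC^2=16.25, CA^2=16.25
Sorted: [16.25, 16.25, 40.5]
By sides: Isosceles, By angles: Obtuse

Isosceles, Obtuse


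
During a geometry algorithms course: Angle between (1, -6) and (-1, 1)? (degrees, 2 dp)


u.v = -7, |u| = sqrt(37) = 6.0828, |v| = sqrt(2) = 1.4142
cos(theta) = u.v/(|u||v|) = -7/sqrt(74) = -0.813733
theta = acos(-0.813733) = 144.46 degrees

144.46 degrees


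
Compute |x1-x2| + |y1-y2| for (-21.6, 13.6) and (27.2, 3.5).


|(-21.6)-27.2| + |13.6-3.5| = 48.8 + 10.1 = 58.9

58.9


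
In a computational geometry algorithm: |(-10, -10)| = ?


|u| = sqrt((-10)^2 + (-10)^2) = sqrt(200) = 14.1421

14.1421


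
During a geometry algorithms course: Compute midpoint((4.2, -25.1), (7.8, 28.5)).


M = ((4.2+7.8)/2, ((-25.1)+28.5)/2)
= (6, 1.7)

(6, 1.7)


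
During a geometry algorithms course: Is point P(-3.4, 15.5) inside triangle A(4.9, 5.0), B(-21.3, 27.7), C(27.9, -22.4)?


Cross products: AB x AP = -86.69, BC x BP = 296.55, CA x CP = -14.08
All same sign? no

No, outside


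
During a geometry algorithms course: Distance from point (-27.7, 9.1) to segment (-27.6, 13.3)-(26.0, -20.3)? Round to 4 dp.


Project P onto AB: t = 0.0339 (clamped to [0,1])
Closest point on segment: (-25.7817, 12.1602)
Distance: 3.6117

3.6117


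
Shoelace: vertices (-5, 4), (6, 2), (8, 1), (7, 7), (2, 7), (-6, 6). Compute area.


Shoelace sum: ((-5)*2 - 6*4) + (6*1 - 8*2) + (8*7 - 7*1) + (7*7 - 2*7) + (2*6 - (-6)*7) + ((-6)*4 - (-5)*6)
= 100
Area = |100|/2 = 50

50


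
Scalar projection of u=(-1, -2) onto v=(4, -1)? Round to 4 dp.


u.v = -2, |v| = sqrt(17) = 4.1231
Scalar projection = u.v / |v| = -2 / sqrt(17) = -0.4851

-0.4851


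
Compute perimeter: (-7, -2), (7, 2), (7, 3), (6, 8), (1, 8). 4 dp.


Sides: (-7, -2)->(7, 2): sqrt(212) = 14.56022, (7, 2)->(7, 3): sqrt(1) = 1, (7, 3)->(6, 8): sqrt(26) = 5.09902, (6, 8)->(1, 8): sqrt(25) = 5, (1, 8)->(-7, -2): sqrt(164) = 12.806248
Sum = 38.465488
Perimeter = 38.4655

38.4655


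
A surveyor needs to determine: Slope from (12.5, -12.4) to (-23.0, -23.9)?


slope = (y2-y1)/(x2-x1) = ((-23.9)-(-12.4))/((-23)-12.5) = (-11.5)/(-35.5) = 0.3239

0.3239


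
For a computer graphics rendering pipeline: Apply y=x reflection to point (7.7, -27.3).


Reflection over y=x: (x,y) -> (y,x)
(7.7, -27.3) -> (-27.3, 7.7)

(-27.3, 7.7)


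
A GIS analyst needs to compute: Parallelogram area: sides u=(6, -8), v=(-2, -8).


|u x v| = |6*(-8) - (-8)*(-2)|
= |(-48) - 16| = 64

64


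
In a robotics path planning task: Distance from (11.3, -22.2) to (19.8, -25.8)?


dx=8.5, dy=-3.6
d^2 = 8.5^2 + (-3.6)^2 = 85.21
d = sqrt(85.21) = 9.2309

9.2309


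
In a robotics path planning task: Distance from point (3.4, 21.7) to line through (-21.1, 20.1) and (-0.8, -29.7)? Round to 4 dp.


|cross product| = 1252.58
|line direction| = sqrt(2892.13) = 53.7785
Distance = 1252.58/sqrt(2892.13) = 23.2915

23.2915


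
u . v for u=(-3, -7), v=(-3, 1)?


u . v = u_x*v_x + u_y*v_y = (-3)*(-3) + (-7)*1
= 9 + (-7) = 2

2


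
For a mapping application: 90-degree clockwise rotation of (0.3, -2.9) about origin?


90° CW: (x,y) -> (y, -x)
(0.3,-2.9) -> (-2.9, -0.3)

(-2.9, -0.3)


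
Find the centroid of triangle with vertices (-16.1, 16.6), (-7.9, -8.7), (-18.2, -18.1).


Centroid = ((x_A+x_B+x_C)/3, (y_A+y_B+y_C)/3)
= (((-16.1)+(-7.9)+(-18.2))/3, (16.6+(-8.7)+(-18.1))/3)
= (-14.0667, -3.4)

(-14.0667, -3.4)


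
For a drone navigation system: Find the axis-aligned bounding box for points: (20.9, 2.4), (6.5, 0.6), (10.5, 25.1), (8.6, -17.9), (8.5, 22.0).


x range: [6.5, 20.9]
y range: [-17.9, 25.1]
Bounding box: (6.5,-17.9) to (20.9,25.1)

(6.5,-17.9) to (20.9,25.1)


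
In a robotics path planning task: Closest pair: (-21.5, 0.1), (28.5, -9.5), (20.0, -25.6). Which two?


d(P0,P1) = 50.9133, d(P0,P2) = 48.8133, d(P1,P2) = 18.206
Closest: P1 and P2

Closest pair: (28.5, -9.5) and (20.0, -25.6), distance = 18.206


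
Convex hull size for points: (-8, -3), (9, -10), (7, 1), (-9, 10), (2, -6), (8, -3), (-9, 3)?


Convex hull vertices (CCW): (-9, 3), (-8, -3), (9, -10), (8, -3), (7, 1), (-9, 10)
Count = 6

6


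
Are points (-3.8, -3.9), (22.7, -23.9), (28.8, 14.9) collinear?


Cross product: (22.7-(-3.8))*(14.9-(-3.9)) - ((-23.9)-(-3.9))*(28.8-(-3.8))
= 1150.2

No, not collinear


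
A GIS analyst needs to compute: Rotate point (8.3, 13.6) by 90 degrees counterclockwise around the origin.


90° CCW: (x,y) -> (-y, x)
(8.3,13.6) -> (-13.6, 8.3)

(-13.6, 8.3)


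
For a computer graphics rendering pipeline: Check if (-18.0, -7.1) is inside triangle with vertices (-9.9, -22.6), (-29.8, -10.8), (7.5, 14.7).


Cross products: AB x AP = -212.87, BC x BP = -162.89, CA x CP = -571.83
All same sign? yes

Yes, inside


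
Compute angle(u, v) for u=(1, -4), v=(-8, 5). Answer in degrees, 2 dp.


u.v = -28, |u| = sqrt(17) = 4.1231, |v| = sqrt(89) = 9.434
cos(theta) = u.v/(|u||v|) = -28/sqrt(1513) = -0.719844
theta = acos(-0.719844) = 136.04 degrees

136.04 degrees


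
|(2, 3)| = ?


|u| = sqrt(2^2 + 3^2) = sqrt(13) = 3.6056

3.6056


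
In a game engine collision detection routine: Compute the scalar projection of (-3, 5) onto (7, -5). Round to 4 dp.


u.v = -46, |v| = sqrt(74) = 8.6023
Scalar projection = u.v / |v| = -46 / sqrt(74) = -5.3474

-5.3474


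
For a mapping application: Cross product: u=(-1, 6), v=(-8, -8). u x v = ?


u x v = u_x*v_y - u_y*v_x = (-1)*(-8) - 6*(-8)
= 8 - (-48) = 56

56


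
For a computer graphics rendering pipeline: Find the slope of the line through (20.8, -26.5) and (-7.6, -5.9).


slope = (y2-y1)/(x2-x1) = ((-5.9)-(-26.5))/((-7.6)-20.8) = 20.6/(-28.4) = -0.7254

-0.7254


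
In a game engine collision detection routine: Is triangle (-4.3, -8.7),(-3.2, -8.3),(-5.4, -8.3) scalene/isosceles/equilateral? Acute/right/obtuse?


Side lengths squared: AB^2=1.37, BC^2=4.84, CA^2=1.37
Sorted: [1.37, 1.37, 4.84]
By sides: Isosceles, By angles: Obtuse

Isosceles, Obtuse


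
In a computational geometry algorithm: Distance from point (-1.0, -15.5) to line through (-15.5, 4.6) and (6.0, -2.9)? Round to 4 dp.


|cross product| = 323.4
|line direction| = sqrt(518.5) = 22.7706
Distance = 323.4/sqrt(518.5) = 14.2025

14.2025


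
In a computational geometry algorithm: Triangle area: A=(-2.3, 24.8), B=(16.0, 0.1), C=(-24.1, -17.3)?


Area = |x_A(y_B-y_C) + x_B(y_C-y_A) + x_C(y_A-y_B)|/2
= |(-40.02) + (-673.6) + (-595.27)|/2
= 1308.89/2 = 654.445

654.445


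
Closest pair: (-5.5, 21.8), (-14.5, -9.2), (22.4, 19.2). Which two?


d(P0,P1) = 32.28, d(P0,P2) = 28.0209, d(P1,P2) = 46.5636
Closest: P0 and P2

Closest pair: (-5.5, 21.8) and (22.4, 19.2), distance = 28.0209


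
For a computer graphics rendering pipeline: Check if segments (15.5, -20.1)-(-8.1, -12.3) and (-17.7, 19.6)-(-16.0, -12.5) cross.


Cross products: d1=998.23, d2=253.93, d3=-677.96, d4=66.34
d1*d2 < 0 and d3*d4 < 0? no

No, they don't intersect


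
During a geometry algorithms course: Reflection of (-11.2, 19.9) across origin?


Reflection over origin: (x,y) -> (-x,-y)
(-11.2, 19.9) -> (11.2, -19.9)

(11.2, -19.9)


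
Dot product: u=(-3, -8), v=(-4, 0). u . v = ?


u . v = u_x*v_x + u_y*v_y = (-3)*(-4) + (-8)*0
= 12 + 0 = 12

12


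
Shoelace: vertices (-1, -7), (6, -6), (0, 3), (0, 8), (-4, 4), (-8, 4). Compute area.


Shoelace sum: ((-1)*(-6) - 6*(-7)) + (6*3 - 0*(-6)) + (0*8 - 0*3) + (0*4 - (-4)*8) + ((-4)*4 - (-8)*4) + ((-8)*(-7) - (-1)*4)
= 174
Area = |174|/2 = 87

87


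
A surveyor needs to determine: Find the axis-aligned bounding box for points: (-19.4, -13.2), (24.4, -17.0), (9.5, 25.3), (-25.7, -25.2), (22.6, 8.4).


x range: [-25.7, 24.4]
y range: [-25.2, 25.3]
Bounding box: (-25.7,-25.2) to (24.4,25.3)

(-25.7,-25.2) to (24.4,25.3)


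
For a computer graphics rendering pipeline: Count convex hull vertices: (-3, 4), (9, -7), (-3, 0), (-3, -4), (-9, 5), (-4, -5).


Convex hull vertices (CCW): (-9, 5), (-4, -5), (9, -7), (-3, 4)
Count = 4

4


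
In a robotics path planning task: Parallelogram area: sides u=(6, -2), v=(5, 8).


|u x v| = |6*8 - (-2)*5|
= |48 - (-10)| = 58

58


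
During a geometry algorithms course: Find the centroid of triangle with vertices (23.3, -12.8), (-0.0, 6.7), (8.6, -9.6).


Centroid = ((x_A+x_B+x_C)/3, (y_A+y_B+y_C)/3)
= ((23.3+0+8.6)/3, ((-12.8)+6.7+(-9.6))/3)
= (10.6333, -5.2333)

(10.6333, -5.2333)


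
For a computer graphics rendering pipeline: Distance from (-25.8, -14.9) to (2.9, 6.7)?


dx=28.7, dy=21.6
d^2 = 28.7^2 + 21.6^2 = 1290.25
d = sqrt(1290.25) = 35.9201

35.9201


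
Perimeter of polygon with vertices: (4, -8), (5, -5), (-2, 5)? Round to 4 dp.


Sides: (4, -8)->(5, -5): sqrt(10) = 3.162278, (5, -5)->(-2, 5): sqrt(149) = 12.206556, (-2, 5)->(4, -8): sqrt(205) = 14.317821
Sum = 29.686655
Perimeter = 29.6867

29.6867


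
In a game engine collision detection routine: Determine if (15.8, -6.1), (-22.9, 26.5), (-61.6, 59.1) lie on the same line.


Cross product: ((-22.9)-15.8)*(59.1-(-6.1)) - (26.5-(-6.1))*((-61.6)-15.8)
= 0

Yes, collinear


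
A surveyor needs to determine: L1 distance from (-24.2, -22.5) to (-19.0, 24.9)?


|(-24.2)-(-19)| + |(-22.5)-24.9| = 5.2 + 47.4 = 52.6

52.6


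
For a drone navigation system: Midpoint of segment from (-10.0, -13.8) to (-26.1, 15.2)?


M = (((-10)+(-26.1))/2, ((-13.8)+15.2)/2)
= (-18.05, 0.7)

(-18.05, 0.7)
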